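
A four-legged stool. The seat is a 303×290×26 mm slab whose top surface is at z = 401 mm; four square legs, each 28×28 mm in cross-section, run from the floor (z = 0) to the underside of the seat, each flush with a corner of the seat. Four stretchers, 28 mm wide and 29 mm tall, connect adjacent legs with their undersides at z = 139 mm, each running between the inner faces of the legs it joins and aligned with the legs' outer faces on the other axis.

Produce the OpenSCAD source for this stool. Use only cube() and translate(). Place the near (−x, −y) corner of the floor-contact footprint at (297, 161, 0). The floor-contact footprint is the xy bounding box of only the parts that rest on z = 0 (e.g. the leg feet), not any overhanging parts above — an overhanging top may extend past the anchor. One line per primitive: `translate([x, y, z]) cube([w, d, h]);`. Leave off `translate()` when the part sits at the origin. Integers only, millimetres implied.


// leg_h = 401 - 26 = 375
// stretcher span = 303 - 2*28 = 247
translate([297, 161, 375]) cube([303, 290, 26]);
translate([297, 161, 0]) cube([28, 28, 375]);
translate([572, 161, 0]) cube([28, 28, 375]);
translate([297, 423, 0]) cube([28, 28, 375]);
translate([572, 423, 0]) cube([28, 28, 375]);
translate([325, 161, 139]) cube([247, 28, 29]);
translate([325, 423, 139]) cube([247, 28, 29]);
translate([297, 189, 139]) cube([28, 234, 29]);
translate([572, 189, 139]) cube([28, 234, 29]);


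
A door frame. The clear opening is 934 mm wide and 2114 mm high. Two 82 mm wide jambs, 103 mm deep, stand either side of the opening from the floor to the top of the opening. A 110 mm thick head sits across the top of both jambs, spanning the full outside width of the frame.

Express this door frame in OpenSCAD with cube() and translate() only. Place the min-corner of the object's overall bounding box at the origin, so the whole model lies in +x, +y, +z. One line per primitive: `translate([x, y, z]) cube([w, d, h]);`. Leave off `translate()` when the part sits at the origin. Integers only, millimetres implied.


cube([82, 103, 2114]);
translate([1016, 0, 0]) cube([82, 103, 2114]);
translate([0, 0, 2114]) cube([1098, 103, 110]);


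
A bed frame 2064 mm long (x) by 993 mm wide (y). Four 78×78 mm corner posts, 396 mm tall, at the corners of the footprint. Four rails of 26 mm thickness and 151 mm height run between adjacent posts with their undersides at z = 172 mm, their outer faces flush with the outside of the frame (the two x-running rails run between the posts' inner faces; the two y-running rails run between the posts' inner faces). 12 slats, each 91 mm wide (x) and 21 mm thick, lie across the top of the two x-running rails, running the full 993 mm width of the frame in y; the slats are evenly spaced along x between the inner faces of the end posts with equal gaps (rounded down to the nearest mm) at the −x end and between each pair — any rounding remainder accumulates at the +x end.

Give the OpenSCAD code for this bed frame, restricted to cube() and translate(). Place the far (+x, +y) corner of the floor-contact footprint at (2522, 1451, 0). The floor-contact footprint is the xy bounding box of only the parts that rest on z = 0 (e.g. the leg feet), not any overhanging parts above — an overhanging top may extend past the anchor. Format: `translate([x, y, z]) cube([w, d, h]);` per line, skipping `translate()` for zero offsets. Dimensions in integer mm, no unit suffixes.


translate([458, 458, 0]) cube([78, 78, 396]);
translate([458, 1373, 0]) cube([78, 78, 396]);
translate([2444, 458, 0]) cube([78, 78, 396]);
translate([2444, 1373, 0]) cube([78, 78, 396]);
translate([536, 458, 172]) cube([1908, 26, 151]);
translate([536, 1425, 172]) cube([1908, 26, 151]);
translate([458, 536, 172]) cube([26, 837, 151]);
translate([2496, 536, 172]) cube([26, 837, 151]);
translate([598, 458, 323]) cube([91, 993, 21]);
translate([751, 458, 323]) cube([91, 993, 21]);
translate([904, 458, 323]) cube([91, 993, 21]);
translate([1057, 458, 323]) cube([91, 993, 21]);
translate([1210, 458, 323]) cube([91, 993, 21]);
translate([1363, 458, 323]) cube([91, 993, 21]);
translate([1516, 458, 323]) cube([91, 993, 21]);
translate([1669, 458, 323]) cube([91, 993, 21]);
translate([1822, 458, 323]) cube([91, 993, 21]);
translate([1975, 458, 323]) cube([91, 993, 21]);
translate([2128, 458, 323]) cube([91, 993, 21]);
translate([2281, 458, 323]) cube([91, 993, 21]);


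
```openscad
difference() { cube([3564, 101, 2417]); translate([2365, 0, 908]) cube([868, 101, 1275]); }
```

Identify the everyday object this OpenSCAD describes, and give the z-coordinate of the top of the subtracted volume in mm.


A wall with a window opening. The window head height is 2183 mm.

A wall with a rectangular opening subtracted — a window. Sill at z = 908, opening 1275 mm tall, so the head is at 908 + 1275 = 2183 mm.


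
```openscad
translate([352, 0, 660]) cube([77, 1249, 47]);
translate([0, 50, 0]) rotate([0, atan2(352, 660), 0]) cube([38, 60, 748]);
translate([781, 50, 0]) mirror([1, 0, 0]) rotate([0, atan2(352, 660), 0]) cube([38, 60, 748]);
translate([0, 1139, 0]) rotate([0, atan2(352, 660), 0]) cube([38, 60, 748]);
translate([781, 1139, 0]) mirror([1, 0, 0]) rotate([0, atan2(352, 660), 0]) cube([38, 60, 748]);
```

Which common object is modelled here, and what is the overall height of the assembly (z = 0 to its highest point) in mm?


A sawhorse. The overall height is 707 mm.

A beam across two mirrored pairs of raked legs — a sawhorse. The beam's underside is at z = 660 (matching the legs' vertical rise in atan2(352, 660)) and the beam is 47 mm tall, so its top is at 660 + 47 = 707 mm. The raked legs top out at the beam's underside, so that is the highest point.


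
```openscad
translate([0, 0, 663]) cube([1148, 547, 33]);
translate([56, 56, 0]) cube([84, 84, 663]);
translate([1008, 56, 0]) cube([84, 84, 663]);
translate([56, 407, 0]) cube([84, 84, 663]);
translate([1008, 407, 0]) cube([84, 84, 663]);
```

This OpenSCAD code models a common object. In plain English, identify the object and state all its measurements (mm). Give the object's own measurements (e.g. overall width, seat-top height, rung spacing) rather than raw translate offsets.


A rectangular dining table. The top is 1148×547×33 mm with its upper surface at z = 696 mm. It stands on four 84×84 mm square legs, each inset 56 mm from the nearest pair of top edges, running from the floor to the underside of the top.


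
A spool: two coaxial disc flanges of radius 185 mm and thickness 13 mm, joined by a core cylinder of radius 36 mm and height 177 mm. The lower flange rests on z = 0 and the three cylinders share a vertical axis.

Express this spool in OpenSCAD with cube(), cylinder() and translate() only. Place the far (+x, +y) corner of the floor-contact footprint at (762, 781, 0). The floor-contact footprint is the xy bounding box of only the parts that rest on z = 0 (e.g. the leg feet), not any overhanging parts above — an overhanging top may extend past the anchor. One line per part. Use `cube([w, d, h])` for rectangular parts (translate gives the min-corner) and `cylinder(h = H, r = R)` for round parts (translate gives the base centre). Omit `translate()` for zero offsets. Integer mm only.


translate([577, 596, 0]) cylinder(h = 13, r = 185);
translate([577, 596, 13]) cylinder(h = 177, r = 36);
translate([577, 596, 190]) cylinder(h = 13, r = 185);


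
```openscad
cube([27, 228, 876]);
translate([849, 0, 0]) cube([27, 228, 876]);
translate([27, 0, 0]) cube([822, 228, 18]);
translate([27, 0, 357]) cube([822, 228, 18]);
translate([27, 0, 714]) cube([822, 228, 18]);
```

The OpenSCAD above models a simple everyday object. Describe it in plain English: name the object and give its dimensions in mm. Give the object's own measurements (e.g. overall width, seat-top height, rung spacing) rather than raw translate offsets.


An open bookshelf. Two side panels, each 27 mm thick, 228 mm deep and 876 mm tall, stand 876 mm apart (outside-to-outside). Between them sit 3 shelves, each 18 mm thick and 228 mm deep, spanning the full gap between the sides. The bottom shelf rests on the floor (its underside at z = 0) and the clear gap between one shelf's top and the next shelf's underside is 339 mm.


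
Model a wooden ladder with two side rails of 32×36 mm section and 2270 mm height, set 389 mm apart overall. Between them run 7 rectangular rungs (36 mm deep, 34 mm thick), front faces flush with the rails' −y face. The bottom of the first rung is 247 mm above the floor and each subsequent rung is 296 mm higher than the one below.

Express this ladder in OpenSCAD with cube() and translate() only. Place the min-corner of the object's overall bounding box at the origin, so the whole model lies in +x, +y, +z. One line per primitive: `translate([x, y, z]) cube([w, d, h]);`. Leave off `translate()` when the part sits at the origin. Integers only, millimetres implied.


// rung span = 389 - 2*32 = 325
// rung[k] z = 247 + k*296
cube([32, 36, 2270]);
translate([357, 0, 0]) cube([32, 36, 2270]);
translate([32, 0, 247]) cube([325, 36, 34]);
translate([32, 0, 543]) cube([325, 36, 34]);
translate([32, 0, 839]) cube([325, 36, 34]);
translate([32, 0, 1135]) cube([325, 36, 34]);
translate([32, 0, 1431]) cube([325, 36, 34]);
translate([32, 0, 1727]) cube([325, 36, 34]);
translate([32, 0, 2023]) cube([325, 36, 34]);


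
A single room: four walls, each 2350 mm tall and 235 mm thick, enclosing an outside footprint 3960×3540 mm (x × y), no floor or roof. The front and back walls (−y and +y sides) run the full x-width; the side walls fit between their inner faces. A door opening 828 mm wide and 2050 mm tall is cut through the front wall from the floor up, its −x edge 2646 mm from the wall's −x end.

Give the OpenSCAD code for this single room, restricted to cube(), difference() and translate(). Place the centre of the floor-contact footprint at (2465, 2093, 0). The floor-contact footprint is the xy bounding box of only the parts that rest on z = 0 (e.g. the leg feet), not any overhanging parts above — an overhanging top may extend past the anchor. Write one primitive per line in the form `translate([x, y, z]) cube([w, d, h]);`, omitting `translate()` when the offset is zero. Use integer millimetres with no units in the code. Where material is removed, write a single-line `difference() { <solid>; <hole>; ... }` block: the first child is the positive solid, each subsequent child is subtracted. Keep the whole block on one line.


difference() { translate([485, 323, 0]) cube([3960, 235, 2350]); translate([3131, 323, 0]) cube([828, 235, 2050]); }
translate([485, 3628, 0]) cube([3960, 235, 2350]);
translate([485, 558, 0]) cube([235, 3070, 2350]);
translate([4210, 558, 0]) cube([235, 3070, 2350]);


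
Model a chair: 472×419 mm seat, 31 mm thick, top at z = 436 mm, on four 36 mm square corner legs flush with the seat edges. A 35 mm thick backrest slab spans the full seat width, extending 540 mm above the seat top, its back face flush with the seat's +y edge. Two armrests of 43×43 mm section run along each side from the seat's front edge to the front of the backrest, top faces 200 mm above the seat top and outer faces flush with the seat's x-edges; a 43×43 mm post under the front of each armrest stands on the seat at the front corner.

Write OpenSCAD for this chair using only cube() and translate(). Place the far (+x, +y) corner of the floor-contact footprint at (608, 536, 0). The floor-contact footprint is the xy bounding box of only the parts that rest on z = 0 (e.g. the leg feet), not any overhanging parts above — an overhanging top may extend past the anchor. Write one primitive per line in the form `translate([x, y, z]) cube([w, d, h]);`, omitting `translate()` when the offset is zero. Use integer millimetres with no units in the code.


translate([136, 117, 405]) cube([472, 419, 31]);
translate([136, 117, 0]) cube([36, 36, 405]);
translate([572, 117, 0]) cube([36, 36, 405]);
translate([136, 500, 0]) cube([36, 36, 405]);
translate([572, 500, 0]) cube([36, 36, 405]);
translate([136, 501, 436]) cube([472, 35, 540]);
translate([136, 117, 593]) cube([43, 384, 43]);
translate([565, 117, 593]) cube([43, 384, 43]);
translate([136, 117, 436]) cube([43, 43, 157]);
translate([565, 117, 436]) cube([43, 43, 157]);


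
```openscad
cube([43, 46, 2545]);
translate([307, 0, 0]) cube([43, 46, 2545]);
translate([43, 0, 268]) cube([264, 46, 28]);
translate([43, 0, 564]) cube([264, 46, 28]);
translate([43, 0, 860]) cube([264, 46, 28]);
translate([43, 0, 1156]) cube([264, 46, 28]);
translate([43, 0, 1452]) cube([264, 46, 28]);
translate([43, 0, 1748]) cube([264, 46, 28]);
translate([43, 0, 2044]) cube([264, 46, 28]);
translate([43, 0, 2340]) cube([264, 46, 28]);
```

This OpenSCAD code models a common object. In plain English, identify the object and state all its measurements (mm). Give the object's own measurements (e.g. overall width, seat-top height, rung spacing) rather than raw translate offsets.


A straight ladder. Two 43×46 mm vertical rails, 2545 mm tall, stand 350 mm apart (outside-to-outside) with their front faces coplanar on the −y side. 8 rungs, each 46 mm deep and 28 mm tall, span between the inner faces of the rails, front faces flush with the rails. The lowest rung's underside is at z = 268 mm and rungs are spaced 296 mm apart (underside to underside).


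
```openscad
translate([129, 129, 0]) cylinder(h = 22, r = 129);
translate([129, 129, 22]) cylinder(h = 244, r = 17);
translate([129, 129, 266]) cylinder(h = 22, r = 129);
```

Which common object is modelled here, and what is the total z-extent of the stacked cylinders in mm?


A spool. The overall height is 288 mm.

Three coaxial cylinders, large–small–large — a spool. Two 22 mm flanges and a 244 mm core give 22 + 244 + 22 = 288 mm.


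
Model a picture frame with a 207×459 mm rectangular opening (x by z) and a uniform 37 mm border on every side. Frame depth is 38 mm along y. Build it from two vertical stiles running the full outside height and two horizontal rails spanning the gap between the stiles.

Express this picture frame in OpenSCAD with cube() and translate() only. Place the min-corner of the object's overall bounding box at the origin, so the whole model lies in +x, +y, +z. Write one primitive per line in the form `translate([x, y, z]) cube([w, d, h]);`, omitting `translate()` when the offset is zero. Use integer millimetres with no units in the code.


cube([37, 38, 533]);
translate([244, 0, 0]) cube([37, 38, 533]);
translate([37, 0, 0]) cube([207, 38, 37]);
translate([37, 0, 496]) cube([207, 38, 37]);


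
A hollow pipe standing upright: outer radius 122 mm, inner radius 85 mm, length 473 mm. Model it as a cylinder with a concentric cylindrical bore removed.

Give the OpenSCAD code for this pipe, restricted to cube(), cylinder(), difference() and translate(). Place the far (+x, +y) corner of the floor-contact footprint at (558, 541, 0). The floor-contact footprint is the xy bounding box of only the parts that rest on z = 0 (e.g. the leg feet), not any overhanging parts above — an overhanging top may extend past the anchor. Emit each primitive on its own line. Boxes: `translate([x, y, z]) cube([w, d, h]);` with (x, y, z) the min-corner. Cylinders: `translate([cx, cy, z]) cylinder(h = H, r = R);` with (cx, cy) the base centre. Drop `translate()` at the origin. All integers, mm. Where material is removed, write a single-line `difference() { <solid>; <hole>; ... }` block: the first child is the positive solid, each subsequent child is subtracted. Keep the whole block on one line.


difference() { translate([436, 419, 0]) cylinder(h = 473, r = 122); translate([436, 419, 0]) cylinder(h = 473, r = 85); }


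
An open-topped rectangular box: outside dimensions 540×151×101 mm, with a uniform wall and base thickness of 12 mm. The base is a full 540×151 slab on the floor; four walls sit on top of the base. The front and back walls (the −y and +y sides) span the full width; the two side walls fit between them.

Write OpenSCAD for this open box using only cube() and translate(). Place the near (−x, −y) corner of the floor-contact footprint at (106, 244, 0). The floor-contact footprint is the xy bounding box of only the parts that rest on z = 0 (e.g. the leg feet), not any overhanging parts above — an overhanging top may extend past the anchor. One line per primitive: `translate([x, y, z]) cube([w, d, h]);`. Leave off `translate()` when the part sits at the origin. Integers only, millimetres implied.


translate([106, 244, 0]) cube([540, 151, 12]);
translate([106, 244, 12]) cube([540, 12, 89]);
translate([106, 383, 12]) cube([540, 12, 89]);
translate([106, 256, 12]) cube([12, 127, 89]);
translate([634, 256, 12]) cube([12, 127, 89]);


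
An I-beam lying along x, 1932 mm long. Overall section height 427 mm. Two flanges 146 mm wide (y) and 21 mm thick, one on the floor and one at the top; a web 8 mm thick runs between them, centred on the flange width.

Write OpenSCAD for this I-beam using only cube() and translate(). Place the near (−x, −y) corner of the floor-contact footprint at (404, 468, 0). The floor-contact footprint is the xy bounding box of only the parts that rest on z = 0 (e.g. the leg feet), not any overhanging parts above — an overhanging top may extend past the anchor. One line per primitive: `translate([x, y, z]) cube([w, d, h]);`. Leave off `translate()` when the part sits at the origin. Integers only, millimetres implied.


translate([404, 468, 0]) cube([1932, 146, 21]);
translate([404, 537, 21]) cube([1932, 8, 385]);
translate([404, 468, 406]) cube([1932, 146, 21]);


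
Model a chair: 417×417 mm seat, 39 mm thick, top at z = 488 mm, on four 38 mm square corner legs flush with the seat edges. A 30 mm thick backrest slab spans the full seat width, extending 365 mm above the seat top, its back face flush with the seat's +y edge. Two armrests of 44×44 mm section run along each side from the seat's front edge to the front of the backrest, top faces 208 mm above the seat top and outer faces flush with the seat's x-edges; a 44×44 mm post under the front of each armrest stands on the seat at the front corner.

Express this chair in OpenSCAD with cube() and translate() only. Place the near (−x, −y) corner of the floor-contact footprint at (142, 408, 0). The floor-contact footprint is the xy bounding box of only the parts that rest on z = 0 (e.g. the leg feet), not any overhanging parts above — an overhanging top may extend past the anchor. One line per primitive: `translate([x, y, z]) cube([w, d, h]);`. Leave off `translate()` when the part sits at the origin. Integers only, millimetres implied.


translate([142, 408, 449]) cube([417, 417, 39]);
translate([142, 408, 0]) cube([38, 38, 449]);
translate([521, 408, 0]) cube([38, 38, 449]);
translate([142, 787, 0]) cube([38, 38, 449]);
translate([521, 787, 0]) cube([38, 38, 449]);
translate([142, 795, 488]) cube([417, 30, 365]);
translate([142, 408, 652]) cube([44, 387, 44]);
translate([515, 408, 652]) cube([44, 387, 44]);
translate([142, 408, 488]) cube([44, 44, 164]);
translate([515, 408, 488]) cube([44, 44, 164]);


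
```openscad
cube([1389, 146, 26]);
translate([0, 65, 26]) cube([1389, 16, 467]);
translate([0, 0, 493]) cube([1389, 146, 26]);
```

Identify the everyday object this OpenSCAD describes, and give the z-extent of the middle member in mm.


An I-beam. The web height is 467 mm.

Two wide flanges with a thin centred web — an I-beam. Overall 519 mm minus two 26 mm flanges gives a web of 519 − 2·26 = 467 mm.


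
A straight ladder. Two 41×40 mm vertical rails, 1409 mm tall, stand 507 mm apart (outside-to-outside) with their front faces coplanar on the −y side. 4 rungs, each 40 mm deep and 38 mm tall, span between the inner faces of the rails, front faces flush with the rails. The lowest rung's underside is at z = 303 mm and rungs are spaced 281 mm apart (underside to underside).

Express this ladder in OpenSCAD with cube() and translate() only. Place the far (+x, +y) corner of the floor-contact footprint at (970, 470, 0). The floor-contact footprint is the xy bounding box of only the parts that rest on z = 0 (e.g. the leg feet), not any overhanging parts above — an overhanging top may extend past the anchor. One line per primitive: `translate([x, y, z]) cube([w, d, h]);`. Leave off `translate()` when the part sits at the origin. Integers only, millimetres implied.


translate([463, 430, 0]) cube([41, 40, 1409]);
translate([929, 430, 0]) cube([41, 40, 1409]);
translate([504, 430, 303]) cube([425, 40, 38]);
translate([504, 430, 584]) cube([425, 40, 38]);
translate([504, 430, 865]) cube([425, 40, 38]);
translate([504, 430, 1146]) cube([425, 40, 38]);


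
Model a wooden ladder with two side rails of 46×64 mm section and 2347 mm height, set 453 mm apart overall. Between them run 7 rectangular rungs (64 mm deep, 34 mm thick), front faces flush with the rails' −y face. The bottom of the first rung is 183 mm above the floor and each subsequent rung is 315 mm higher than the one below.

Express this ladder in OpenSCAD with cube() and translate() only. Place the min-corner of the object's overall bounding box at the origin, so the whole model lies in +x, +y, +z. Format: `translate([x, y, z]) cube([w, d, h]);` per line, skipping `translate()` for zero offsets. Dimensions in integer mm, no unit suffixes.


cube([46, 64, 2347]);
translate([407, 0, 0]) cube([46, 64, 2347]);
translate([46, 0, 183]) cube([361, 64, 34]);
translate([46, 0, 498]) cube([361, 64, 34]);
translate([46, 0, 813]) cube([361, 64, 34]);
translate([46, 0, 1128]) cube([361, 64, 34]);
translate([46, 0, 1443]) cube([361, 64, 34]);
translate([46, 0, 1758]) cube([361, 64, 34]);
translate([46, 0, 2073]) cube([361, 64, 34]);


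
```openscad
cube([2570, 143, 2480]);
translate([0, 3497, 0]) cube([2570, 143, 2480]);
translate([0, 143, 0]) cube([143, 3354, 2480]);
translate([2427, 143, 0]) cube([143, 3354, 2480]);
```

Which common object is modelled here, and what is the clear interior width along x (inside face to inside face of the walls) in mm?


A house (or room) frame. The interior width is 2284 mm.

Four 2480 mm walls enclosing a rectangle with no floor or roof — a room or house frame. Outside width is 2570 mm and wall thickness is 143 mm, so the interior width is 2570 − 2 × 143 = 2284 mm.


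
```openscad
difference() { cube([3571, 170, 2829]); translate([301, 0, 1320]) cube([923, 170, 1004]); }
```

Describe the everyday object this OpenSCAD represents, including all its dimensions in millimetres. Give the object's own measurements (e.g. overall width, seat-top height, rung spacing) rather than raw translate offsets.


A wall 3571 mm long (x), 170 mm thick (y), 2829 mm tall, with a rectangular window opening cut through it. The opening is 923 mm wide and 1004 mm tall; its sill is at z = 1320 mm and its near (−x) edge is 301 mm from the wall's −x end. The opening passes through the full wall thickness.


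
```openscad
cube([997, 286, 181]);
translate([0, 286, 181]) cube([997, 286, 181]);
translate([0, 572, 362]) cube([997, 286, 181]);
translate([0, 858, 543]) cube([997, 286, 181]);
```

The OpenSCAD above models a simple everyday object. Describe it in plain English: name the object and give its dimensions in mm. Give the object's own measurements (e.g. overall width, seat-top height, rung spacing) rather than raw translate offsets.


A straight staircase of 4 solid steps. Each step is 997 mm wide (x), 286 mm deep (y, the going) and 181 mm tall (the rise). The first step rests on the floor; each subsequent step sits one going further in +y and one rise higher in +z, directly behind and above the previous step with no overlap.


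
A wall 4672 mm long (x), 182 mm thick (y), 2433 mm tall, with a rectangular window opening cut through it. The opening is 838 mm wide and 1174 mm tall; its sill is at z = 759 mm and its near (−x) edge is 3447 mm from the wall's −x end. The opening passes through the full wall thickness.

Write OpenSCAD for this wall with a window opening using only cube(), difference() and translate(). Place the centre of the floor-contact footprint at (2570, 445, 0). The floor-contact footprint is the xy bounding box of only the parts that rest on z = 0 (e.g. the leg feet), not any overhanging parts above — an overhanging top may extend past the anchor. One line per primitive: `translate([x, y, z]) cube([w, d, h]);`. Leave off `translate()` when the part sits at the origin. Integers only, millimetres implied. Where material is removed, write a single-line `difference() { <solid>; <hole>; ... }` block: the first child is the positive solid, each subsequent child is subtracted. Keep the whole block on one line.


difference() { translate([234, 354, 0]) cube([4672, 182, 2433]); translate([3681, 354, 759]) cube([838, 182, 1174]); }


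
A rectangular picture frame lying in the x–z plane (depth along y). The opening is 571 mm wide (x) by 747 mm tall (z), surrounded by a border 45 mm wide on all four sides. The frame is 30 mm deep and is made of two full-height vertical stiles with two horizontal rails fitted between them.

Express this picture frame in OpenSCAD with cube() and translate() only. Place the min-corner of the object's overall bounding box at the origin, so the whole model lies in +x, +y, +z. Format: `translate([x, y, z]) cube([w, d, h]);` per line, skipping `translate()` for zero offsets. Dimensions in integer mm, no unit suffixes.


cube([45, 30, 837]);
translate([616, 0, 0]) cube([45, 30, 837]);
translate([45, 0, 0]) cube([571, 30, 45]);
translate([45, 0, 792]) cube([571, 30, 45]);


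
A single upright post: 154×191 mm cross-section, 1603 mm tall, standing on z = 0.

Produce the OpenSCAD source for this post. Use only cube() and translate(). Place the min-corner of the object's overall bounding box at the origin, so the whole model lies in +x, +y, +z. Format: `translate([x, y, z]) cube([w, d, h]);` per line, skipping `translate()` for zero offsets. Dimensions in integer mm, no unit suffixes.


cube([154, 191, 1603]);


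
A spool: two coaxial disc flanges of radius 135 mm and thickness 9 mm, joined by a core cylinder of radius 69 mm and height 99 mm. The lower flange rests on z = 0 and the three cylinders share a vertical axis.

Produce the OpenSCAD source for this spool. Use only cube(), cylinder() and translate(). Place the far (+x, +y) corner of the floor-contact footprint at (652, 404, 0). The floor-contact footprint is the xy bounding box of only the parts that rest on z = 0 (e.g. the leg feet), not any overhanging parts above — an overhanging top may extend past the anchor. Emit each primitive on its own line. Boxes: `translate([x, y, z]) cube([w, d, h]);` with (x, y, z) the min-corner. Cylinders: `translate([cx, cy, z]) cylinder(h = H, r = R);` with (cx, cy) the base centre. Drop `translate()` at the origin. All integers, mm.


translate([517, 269, 0]) cylinder(h = 9, r = 135);
translate([517, 269, 9]) cylinder(h = 99, r = 69);
translate([517, 269, 108]) cylinder(h = 9, r = 135);


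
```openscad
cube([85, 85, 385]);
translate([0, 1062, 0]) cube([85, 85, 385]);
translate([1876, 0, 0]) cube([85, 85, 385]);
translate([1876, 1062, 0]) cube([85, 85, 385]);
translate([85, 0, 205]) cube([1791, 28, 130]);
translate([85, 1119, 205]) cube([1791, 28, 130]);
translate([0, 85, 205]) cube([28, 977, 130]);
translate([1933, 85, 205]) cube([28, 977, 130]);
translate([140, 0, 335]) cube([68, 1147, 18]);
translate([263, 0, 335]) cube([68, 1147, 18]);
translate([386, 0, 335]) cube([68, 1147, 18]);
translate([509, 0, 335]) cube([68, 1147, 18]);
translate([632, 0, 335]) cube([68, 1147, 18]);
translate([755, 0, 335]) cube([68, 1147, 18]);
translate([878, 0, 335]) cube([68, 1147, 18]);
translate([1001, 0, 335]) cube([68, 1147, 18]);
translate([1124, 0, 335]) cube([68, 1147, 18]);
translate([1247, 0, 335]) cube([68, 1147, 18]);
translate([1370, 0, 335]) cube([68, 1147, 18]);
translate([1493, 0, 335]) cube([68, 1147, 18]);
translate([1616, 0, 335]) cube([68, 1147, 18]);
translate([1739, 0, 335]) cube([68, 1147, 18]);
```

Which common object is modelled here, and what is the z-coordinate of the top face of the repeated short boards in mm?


A bed frame. The slat-top height is 353 mm.

Four posts, four rails, and a row of slats — a bed frame. Slats sit on the rails at z = 205 + 130 = 335; with slat thickness 18, the top is 353 mm.


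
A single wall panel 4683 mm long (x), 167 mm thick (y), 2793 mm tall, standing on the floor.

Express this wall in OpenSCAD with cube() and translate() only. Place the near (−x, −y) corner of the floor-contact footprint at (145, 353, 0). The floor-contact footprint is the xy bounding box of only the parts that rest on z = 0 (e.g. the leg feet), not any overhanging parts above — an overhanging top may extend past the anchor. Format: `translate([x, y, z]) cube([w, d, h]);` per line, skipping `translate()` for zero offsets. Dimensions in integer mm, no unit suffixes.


translate([145, 353, 0]) cube([4683, 167, 2793]);


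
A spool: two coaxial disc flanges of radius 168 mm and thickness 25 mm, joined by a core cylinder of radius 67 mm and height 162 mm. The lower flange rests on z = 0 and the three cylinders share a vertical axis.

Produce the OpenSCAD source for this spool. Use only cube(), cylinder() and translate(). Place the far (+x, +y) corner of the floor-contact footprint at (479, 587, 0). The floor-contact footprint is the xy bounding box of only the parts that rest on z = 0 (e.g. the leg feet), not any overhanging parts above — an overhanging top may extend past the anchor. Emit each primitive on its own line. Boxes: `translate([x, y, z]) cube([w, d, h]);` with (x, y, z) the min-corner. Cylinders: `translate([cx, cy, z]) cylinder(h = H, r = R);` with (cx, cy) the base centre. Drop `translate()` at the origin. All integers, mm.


translate([311, 419, 0]) cylinder(h = 25, r = 168);
translate([311, 419, 25]) cylinder(h = 162, r = 67);
translate([311, 419, 187]) cylinder(h = 25, r = 168);


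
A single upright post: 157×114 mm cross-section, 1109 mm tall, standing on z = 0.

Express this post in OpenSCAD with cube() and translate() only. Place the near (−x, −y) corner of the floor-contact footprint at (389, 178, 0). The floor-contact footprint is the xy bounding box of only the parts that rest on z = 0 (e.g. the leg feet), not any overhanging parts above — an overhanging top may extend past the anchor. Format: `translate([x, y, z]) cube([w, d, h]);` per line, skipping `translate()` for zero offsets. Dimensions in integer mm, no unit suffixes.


translate([389, 178, 0]) cube([157, 114, 1109]);


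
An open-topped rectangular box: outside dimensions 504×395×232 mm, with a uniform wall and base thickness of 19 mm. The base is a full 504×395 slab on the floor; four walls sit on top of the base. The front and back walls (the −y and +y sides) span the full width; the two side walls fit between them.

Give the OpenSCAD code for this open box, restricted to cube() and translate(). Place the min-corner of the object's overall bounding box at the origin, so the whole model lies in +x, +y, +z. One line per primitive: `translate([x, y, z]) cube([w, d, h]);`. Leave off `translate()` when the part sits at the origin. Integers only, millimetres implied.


cube([504, 395, 19]);
translate([0, 0, 19]) cube([504, 19, 213]);
translate([0, 376, 19]) cube([504, 19, 213]);
translate([0, 19, 19]) cube([19, 357, 213]);
translate([485, 19, 19]) cube([19, 357, 213]);


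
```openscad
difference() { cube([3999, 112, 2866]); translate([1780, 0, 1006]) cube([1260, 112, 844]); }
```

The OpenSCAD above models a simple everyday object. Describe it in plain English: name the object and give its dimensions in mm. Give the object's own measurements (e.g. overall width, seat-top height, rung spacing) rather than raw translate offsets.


A wall 3999 mm long (x), 112 mm thick (y), 2866 mm tall, with a rectangular window opening cut through it. The opening is 1260 mm wide and 844 mm tall; its sill is at z = 1006 mm and its near (−x) edge is 1780 mm from the wall's −x end. The opening passes through the full wall thickness.


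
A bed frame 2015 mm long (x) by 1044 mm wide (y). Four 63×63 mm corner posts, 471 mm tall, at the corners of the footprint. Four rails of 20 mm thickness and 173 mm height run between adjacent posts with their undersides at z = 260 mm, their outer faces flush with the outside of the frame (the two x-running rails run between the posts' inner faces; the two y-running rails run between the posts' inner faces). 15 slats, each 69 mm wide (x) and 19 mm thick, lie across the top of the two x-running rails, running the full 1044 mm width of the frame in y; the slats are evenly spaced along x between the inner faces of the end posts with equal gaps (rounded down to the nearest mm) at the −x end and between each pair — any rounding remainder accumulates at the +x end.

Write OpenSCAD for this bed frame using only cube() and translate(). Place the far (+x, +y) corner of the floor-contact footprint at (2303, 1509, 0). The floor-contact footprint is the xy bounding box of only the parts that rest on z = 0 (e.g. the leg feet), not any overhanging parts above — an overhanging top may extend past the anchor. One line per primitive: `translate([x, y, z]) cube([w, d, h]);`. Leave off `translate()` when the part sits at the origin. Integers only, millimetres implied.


// slat z = rail_z + rail_h = 260 + 173 = 433
// slat gap = ⌊(1889 − 15·69) / 16⌋ = 53
translate([288, 465, 0]) cube([63, 63, 471]);
translate([288, 1446, 0]) cube([63, 63, 471]);
translate([2240, 465, 0]) cube([63, 63, 471]);
translate([2240, 1446, 0]) cube([63, 63, 471]);
translate([351, 465, 260]) cube([1889, 20, 173]);
translate([351, 1489, 260]) cube([1889, 20, 173]);
translate([288, 528, 260]) cube([20, 918, 173]);
translate([2283, 528, 260]) cube([20, 918, 173]);
translate([404, 465, 433]) cube([69, 1044, 19]);
translate([526, 465, 433]) cube([69, 1044, 19]);
translate([648, 465, 433]) cube([69, 1044, 19]);
translate([770, 465, 433]) cube([69, 1044, 19]);
translate([892, 465, 433]) cube([69, 1044, 19]);
translate([1014, 465, 433]) cube([69, 1044, 19]);
translate([1136, 465, 433]) cube([69, 1044, 19]);
translate([1258, 465, 433]) cube([69, 1044, 19]);
translate([1380, 465, 433]) cube([69, 1044, 19]);
translate([1502, 465, 433]) cube([69, 1044, 19]);
translate([1624, 465, 433]) cube([69, 1044, 19]);
translate([1746, 465, 433]) cube([69, 1044, 19]);
translate([1868, 465, 433]) cube([69, 1044, 19]);
translate([1990, 465, 433]) cube([69, 1044, 19]);
translate([2112, 465, 433]) cube([69, 1044, 19]);


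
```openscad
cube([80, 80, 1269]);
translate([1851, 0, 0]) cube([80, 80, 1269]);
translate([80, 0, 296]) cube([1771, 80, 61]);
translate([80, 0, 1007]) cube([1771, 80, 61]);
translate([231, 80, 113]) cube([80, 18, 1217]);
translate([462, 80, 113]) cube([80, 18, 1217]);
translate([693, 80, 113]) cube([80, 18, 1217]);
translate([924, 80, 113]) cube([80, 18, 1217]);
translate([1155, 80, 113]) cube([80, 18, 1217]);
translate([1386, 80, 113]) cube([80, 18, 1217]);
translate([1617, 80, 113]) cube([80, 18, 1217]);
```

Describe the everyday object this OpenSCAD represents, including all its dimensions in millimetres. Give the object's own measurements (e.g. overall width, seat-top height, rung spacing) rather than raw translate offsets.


A fence section. Two 80×80 mm posts, 1269 mm tall, stand on the floor with a clear span of 1771 mm between their inner faces. Two horizontal rails of 80×61 mm section span the gap between the posts with their undersides at z = 296 mm and z = 1007 mm, flush with the posts' −y face. 7 pickets, each 80 mm wide, 18 mm thick and 1217 mm tall, are fixed to the +y face of the rails with their bottoms at z = 113 mm, spaced across the span with a 151 mm gap after the −x post and between neighbouring pickets, with 154 mm left before the +x post.


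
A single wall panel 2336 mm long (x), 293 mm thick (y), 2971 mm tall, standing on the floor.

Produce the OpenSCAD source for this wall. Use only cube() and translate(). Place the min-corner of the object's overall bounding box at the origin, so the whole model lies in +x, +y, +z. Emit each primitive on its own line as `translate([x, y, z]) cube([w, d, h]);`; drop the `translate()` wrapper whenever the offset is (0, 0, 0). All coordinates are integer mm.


cube([2336, 293, 2971]);


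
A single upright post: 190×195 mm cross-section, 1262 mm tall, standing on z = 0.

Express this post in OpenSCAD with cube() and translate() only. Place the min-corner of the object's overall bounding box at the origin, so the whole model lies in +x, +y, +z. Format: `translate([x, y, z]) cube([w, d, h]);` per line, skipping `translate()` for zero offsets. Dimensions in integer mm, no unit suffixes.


cube([190, 195, 1262]);


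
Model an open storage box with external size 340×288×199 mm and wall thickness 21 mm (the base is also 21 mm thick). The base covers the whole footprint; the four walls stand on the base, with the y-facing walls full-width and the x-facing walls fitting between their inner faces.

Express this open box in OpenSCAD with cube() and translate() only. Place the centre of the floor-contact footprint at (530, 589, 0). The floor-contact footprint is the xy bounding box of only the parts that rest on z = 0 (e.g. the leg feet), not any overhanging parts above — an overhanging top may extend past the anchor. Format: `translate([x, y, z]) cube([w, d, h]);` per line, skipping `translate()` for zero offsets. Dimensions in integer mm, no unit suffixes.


translate([360, 445, 0]) cube([340, 288, 21]);
translate([360, 445, 21]) cube([340, 21, 178]);
translate([360, 712, 21]) cube([340, 21, 178]);
translate([360, 466, 21]) cube([21, 246, 178]);
translate([679, 466, 21]) cube([21, 246, 178]);


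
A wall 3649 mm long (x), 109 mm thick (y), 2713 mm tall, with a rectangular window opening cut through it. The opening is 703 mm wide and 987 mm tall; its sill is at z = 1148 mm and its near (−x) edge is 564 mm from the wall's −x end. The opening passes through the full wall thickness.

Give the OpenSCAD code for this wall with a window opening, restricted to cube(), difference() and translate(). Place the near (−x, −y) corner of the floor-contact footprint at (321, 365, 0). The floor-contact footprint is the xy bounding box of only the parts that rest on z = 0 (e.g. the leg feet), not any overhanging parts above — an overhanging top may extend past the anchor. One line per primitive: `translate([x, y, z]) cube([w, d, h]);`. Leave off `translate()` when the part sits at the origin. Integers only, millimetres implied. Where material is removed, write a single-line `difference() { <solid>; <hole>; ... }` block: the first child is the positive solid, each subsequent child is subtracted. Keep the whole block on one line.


difference() { translate([321, 365, 0]) cube([3649, 109, 2713]); translate([885, 365, 1148]) cube([703, 109, 987]); }


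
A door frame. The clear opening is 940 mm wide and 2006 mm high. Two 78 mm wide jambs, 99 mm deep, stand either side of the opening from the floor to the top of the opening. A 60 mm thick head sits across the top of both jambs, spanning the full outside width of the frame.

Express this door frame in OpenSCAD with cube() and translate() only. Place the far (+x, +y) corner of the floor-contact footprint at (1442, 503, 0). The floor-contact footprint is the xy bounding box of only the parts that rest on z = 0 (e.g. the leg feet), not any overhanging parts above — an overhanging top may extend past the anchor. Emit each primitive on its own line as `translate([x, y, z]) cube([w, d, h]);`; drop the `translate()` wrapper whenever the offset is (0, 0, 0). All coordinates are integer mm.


translate([346, 404, 0]) cube([78, 99, 2006]);
translate([1364, 404, 0]) cube([78, 99, 2006]);
translate([346, 404, 2006]) cube([1096, 99, 60]);


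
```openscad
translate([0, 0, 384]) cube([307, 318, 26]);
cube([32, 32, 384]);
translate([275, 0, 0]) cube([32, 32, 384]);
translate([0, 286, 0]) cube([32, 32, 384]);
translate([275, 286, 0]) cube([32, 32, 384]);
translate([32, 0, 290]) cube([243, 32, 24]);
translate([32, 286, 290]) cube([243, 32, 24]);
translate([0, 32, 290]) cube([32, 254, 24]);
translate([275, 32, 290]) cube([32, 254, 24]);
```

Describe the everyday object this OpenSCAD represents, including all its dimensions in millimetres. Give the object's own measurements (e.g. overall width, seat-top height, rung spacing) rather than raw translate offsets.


A four-legged stool. The seat is a 307×318×26 mm slab whose top surface is at z = 410 mm; four square legs, each 32×32 mm in cross-section, run from the floor (z = 0) to the underside of the seat, each flush with a corner of the seat. Four stretchers, 32 mm wide and 24 mm tall, connect adjacent legs with their undersides at z = 290 mm, each running between the inner faces of the legs it joins and aligned with the legs' outer faces on the other axis.
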